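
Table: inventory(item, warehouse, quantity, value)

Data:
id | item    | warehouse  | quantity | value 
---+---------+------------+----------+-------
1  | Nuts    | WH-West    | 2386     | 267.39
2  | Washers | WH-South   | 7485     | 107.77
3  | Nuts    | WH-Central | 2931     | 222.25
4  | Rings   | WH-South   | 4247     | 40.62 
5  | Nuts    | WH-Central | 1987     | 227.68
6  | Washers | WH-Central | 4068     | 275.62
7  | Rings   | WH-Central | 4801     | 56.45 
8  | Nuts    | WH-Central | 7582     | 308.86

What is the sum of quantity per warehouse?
SELECT warehouse, SUM(quantity) as result
FROM inventory
GROUP BY warehouse

Result:
  WH-Central: 21369
  WH-South: 11732
  WH-West: 2386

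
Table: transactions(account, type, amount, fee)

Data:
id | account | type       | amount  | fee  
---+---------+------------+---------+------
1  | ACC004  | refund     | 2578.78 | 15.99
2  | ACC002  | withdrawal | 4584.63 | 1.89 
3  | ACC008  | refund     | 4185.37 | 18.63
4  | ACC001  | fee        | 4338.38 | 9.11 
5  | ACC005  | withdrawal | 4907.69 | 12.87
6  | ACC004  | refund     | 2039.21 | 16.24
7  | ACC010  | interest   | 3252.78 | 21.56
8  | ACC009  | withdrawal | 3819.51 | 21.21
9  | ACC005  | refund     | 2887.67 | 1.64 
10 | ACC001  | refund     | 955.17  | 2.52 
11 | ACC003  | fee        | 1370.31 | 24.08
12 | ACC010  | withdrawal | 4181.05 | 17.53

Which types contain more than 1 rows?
SELECT type, COUNT(*) as cnt
FROM transactions
GROUP BY type
HAVING COUNT(*) > 1

Result:
  fee: 2
  refund: 5
  withdrawal: 4

Note: HAVING filters groups after aggregation, WHERE filters rows before.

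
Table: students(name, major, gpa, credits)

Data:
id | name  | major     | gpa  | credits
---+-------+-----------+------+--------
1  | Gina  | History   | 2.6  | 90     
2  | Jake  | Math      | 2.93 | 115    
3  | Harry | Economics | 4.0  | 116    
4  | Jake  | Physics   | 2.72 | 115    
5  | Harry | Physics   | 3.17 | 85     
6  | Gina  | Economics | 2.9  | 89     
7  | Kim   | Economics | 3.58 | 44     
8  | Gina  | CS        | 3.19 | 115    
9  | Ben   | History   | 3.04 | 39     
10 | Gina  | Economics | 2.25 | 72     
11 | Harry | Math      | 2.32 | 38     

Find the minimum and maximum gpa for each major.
SELECT major, MIN(gpa), MAX(gpa)
FROM students
GROUP BY major

Result:
  CS: min=3.19, max=3.19
  Economics: min=2.25, max=4.00
  History: min=2.60, max=3.04
  Math: min=2.32, max=2.93
  Physics: min=2.72, max=3.17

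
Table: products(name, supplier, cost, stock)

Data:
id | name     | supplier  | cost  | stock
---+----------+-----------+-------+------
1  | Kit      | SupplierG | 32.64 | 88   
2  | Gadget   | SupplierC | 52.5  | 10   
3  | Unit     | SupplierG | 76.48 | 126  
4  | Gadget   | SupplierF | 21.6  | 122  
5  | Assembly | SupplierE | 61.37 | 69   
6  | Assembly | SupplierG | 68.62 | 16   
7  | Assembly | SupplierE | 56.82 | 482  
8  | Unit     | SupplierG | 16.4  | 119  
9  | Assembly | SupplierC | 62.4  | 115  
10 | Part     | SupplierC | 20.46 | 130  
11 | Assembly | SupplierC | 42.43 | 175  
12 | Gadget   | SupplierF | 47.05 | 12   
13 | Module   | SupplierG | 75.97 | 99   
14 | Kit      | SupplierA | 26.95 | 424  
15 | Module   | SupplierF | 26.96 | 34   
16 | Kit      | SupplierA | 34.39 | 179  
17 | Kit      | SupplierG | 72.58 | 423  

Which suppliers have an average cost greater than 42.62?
SELECT supplier, AVG(cost)
FROM products
GROUP BY supplier
HAVING AVG(cost) > 42.62

Result:
  SupplierC: avg=44.45
  SupplierE: avg=59.10
  SupplierG: avg=57.12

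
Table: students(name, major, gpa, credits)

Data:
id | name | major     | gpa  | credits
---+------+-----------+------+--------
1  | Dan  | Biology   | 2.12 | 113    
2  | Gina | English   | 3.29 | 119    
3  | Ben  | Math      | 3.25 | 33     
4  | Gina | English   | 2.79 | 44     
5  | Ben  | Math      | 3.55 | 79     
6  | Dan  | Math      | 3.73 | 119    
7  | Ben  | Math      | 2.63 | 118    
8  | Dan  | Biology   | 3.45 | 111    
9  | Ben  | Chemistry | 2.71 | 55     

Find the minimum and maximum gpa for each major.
SELECT major, MIN(gpa), MAX(gpa)
FROM students
GROUP BY major

Result:
  Biology: min=2.12, max=3.45
  Chemistry: min=2.71, max=2.71
  English: min=2.79, max=3.29
  Math: min=2.63, max=3.73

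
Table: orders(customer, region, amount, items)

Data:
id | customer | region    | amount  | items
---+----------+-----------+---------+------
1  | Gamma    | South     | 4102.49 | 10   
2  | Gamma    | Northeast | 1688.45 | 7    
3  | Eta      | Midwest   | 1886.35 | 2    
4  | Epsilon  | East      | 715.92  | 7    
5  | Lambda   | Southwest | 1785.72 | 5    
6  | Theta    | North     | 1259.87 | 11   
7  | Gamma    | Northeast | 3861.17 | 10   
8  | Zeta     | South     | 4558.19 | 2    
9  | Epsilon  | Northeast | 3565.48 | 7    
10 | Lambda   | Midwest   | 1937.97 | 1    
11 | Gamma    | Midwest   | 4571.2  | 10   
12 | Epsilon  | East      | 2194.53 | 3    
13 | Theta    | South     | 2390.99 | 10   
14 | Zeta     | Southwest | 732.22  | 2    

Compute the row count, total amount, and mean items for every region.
SELECT region,
       COUNT(*) as cnt,
       SUM(amount) as total_amount,
       AVG(items) as avg_items
FROM orders
GROUP BY region

Result:
  East: 2 records, 2910.45 total amount, 5.00 avg items
  Midwest: 3 records, 8395.52 total amount, 4.33 avg items
  North: 1 records, 1259.87 total amount, 11.00 avg items
  Northeast: 3 records, 9115.10 total amount, 8.00 avg items
  South: 3 records, 11051.67 total amount, 7.33 avg items
  Southwest: 2 records, 2517.94 total amount, 3.50 avg items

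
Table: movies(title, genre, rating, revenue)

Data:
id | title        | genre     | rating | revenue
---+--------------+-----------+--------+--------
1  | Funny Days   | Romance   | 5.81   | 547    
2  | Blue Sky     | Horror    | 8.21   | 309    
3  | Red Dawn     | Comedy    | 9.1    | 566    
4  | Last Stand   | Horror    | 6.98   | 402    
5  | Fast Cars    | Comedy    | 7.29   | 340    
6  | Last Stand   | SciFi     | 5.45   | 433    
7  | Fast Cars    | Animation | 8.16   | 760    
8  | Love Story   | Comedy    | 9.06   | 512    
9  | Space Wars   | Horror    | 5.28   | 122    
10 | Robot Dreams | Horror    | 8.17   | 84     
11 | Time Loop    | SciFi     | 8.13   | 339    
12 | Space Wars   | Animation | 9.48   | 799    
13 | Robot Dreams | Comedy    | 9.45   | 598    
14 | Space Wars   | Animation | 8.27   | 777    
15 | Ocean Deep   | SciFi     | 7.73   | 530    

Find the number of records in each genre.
SELECT genre, COUNT(*) as count
FROM movies
GROUP BY genre

Result:
  Animation: 3
  Comedy: 4
  Horror: 4
  Romance: 1
  SciFi: 3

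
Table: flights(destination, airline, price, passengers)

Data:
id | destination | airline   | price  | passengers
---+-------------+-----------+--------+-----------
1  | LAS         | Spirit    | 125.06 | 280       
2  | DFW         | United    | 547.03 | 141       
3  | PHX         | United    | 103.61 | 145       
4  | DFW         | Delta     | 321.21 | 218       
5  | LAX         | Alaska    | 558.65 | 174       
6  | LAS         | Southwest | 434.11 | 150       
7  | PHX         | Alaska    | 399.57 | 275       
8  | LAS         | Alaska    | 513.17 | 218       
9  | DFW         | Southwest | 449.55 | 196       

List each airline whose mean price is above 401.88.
SELECT airline, AVG(price)
FROM flights
GROUP BY airline
HAVING AVG(price) > 401.88

Result:
  Alaska: avg=490.46
  Southwest: avg=441.83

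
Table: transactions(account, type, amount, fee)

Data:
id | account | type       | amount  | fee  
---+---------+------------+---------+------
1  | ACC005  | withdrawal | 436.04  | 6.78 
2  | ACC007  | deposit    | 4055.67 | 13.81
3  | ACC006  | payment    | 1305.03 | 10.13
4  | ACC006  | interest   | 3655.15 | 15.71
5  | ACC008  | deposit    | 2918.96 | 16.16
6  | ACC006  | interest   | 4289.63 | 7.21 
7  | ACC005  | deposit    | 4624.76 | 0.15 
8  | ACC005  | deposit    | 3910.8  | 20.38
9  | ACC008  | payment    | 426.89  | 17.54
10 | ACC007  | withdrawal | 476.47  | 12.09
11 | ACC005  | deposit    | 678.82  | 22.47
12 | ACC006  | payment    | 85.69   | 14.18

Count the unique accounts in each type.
SELECT type, COUNT(DISTINCT account)
FROM transactions
GROUP BY type

Result:
  deposit: 3 distinct
  interest: 1 distinct
  payment: 2 distinct
  withdrawal: 2 distinct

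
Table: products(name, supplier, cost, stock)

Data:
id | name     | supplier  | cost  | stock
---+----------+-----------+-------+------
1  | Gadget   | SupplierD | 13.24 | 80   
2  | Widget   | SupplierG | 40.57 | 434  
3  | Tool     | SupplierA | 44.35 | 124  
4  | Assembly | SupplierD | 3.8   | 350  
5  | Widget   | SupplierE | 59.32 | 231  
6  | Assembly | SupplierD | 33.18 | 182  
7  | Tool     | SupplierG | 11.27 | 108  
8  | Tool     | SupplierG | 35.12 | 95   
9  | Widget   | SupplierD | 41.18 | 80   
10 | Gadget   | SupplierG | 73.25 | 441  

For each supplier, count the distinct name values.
SELECT supplier, COUNT(DISTINCT name)
FROM products
GROUP BY supplier

Result:
  SupplierA: 1 distinct
  SupplierD: 3 distinct
  SupplierE: 1 distinct
  SupplierG: 3 distinct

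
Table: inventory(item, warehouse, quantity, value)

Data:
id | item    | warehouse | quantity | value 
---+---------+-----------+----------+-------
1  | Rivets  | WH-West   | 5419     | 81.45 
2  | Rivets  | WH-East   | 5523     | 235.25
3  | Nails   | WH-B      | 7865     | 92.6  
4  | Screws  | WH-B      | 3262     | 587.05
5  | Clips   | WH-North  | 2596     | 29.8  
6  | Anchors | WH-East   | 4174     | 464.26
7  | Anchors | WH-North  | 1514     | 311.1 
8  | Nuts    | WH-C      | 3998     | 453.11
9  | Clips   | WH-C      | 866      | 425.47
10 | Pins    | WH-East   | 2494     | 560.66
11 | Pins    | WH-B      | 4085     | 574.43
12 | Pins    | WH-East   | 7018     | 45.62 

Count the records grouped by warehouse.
SELECT warehouse, COUNT(*) as count
FROM inventory
GROUP BY warehouse

Result:
  WH-B: 3
  WH-C: 2
  WH-East: 4
  WH-North: 2
  WH-West: 1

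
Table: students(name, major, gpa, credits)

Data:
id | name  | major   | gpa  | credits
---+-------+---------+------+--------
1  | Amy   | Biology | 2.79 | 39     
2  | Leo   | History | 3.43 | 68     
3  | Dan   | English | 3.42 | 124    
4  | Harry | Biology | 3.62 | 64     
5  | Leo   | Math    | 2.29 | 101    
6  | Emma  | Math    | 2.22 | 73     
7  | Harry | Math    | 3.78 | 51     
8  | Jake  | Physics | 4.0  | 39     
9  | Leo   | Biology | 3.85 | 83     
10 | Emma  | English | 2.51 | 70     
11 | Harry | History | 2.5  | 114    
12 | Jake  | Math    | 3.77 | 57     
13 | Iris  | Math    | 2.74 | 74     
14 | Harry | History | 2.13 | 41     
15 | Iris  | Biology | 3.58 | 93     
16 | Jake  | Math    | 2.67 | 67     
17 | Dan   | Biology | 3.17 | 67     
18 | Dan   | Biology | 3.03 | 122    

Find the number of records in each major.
SELECT major, COUNT(*) as count
FROM students
GROUP BY major

Result:
  Biology: 6
  English: 2
  History: 3
  Math: 6
  Physics: 1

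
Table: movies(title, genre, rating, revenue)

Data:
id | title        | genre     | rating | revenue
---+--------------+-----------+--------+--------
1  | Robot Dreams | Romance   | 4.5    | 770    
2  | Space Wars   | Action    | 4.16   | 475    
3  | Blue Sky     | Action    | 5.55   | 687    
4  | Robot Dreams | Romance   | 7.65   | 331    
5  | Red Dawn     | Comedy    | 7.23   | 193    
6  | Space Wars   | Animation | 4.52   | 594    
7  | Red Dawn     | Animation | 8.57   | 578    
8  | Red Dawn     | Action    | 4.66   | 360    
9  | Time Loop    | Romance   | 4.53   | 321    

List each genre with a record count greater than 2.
SELECT genre, COUNT(*) as cnt
FROM movies
GROUP BY genre
HAVING COUNT(*) > 2

Result:
  Action: 3
  Romance: 3

Note: HAVING filters groups after aggregation, WHERE filters rows before.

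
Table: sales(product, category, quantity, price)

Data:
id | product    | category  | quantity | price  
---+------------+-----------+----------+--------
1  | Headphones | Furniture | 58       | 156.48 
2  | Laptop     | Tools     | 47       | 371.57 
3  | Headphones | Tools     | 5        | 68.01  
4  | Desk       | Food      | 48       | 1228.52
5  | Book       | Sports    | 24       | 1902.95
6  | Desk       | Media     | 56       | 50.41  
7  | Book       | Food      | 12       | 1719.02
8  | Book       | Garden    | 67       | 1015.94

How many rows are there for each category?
SELECT category, COUNT(*) as count
FROM sales
GROUP BY category

Result:
  Food: 2
  Furniture: 1
  Garden: 1
  Media: 1
  Sports: 1
  Tools: 2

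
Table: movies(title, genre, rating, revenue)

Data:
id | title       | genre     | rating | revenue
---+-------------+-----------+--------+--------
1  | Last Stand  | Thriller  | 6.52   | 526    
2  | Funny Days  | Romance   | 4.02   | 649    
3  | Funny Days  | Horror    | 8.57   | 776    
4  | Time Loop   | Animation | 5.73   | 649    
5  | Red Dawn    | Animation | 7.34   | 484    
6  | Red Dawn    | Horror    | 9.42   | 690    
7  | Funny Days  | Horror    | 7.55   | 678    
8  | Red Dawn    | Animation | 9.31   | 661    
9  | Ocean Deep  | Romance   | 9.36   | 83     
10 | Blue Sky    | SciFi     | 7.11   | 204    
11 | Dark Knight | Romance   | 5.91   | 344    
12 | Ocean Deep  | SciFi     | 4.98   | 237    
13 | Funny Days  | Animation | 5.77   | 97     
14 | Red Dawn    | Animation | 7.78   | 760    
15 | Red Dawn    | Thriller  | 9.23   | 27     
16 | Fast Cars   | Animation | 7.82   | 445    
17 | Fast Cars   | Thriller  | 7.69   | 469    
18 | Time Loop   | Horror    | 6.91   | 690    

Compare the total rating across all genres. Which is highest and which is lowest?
SELECT genre, SUM(rating)
FROM movies
GROUP BY genre
ORDER BY SUM(rating)

All groups:
  SciFi: 12.09
  Romance: 19.29
  Thriller: 23.44
  Horror: 32.45
  Animation: 43.75

Highest: Animation (43.75)
Lowest: SciFi (12.09)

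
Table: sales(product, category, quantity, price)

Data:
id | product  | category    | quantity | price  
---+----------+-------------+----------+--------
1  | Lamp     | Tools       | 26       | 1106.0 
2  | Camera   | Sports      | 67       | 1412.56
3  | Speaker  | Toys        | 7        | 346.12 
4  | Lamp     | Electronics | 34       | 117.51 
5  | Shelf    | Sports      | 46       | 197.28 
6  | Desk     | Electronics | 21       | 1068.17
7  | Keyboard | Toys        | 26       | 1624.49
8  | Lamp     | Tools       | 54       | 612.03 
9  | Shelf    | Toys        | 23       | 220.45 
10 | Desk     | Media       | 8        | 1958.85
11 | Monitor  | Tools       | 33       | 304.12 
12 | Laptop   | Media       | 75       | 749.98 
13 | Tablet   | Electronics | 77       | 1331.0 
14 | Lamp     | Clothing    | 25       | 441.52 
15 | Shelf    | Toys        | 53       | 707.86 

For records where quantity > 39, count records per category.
SELECT category, COUNT(*)
FROM sales
WHERE quantity > 39
GROUP BY category

Note: WHERE filters rows before grouping.

Result:
  Electronics: 1
  Media: 1
  Sports: 2
  Tools: 1
  Toys: 1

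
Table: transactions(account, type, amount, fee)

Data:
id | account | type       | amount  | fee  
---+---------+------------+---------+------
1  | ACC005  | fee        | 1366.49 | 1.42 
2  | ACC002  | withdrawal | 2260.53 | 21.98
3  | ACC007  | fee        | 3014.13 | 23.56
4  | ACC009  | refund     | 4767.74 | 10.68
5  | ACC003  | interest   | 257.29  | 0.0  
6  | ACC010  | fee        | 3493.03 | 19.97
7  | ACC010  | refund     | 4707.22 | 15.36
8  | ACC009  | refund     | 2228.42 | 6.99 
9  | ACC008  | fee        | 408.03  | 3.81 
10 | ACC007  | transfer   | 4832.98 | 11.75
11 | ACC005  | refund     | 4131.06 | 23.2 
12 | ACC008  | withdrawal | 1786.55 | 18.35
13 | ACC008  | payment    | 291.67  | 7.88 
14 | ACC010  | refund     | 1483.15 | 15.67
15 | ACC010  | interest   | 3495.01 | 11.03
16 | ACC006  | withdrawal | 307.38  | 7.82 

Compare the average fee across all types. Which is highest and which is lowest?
SELECT type, AVG(fee)
FROM transactions
GROUP BY type
ORDER BY AVG(fee)

All groups:
  interest: 5.52
  payment: 7.88
  transfer: 11.75
  fee: 12.19
  refund: 14.38
  withdrawal: 16.05

Highest: withdrawal (16.05)
Lowest: interest (5.52)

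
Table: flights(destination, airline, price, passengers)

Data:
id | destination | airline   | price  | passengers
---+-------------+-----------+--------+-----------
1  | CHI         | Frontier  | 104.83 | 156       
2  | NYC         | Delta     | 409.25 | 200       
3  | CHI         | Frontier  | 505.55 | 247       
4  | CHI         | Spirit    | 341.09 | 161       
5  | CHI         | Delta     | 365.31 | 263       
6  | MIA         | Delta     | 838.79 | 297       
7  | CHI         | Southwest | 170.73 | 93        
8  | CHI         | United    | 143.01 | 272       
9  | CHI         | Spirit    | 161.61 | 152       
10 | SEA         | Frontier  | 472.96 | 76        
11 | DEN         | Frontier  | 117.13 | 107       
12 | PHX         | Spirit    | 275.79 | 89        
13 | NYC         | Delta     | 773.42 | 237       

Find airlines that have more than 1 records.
SELECT airline, COUNT(*) as cnt
FROM flights
GROUP BY airline
HAVING COUNT(*) > 1

Result:
  Delta: 4
  Frontier: 4
  Spirit: 3

Note: HAVING filters groups after aggregation, WHERE filters rows before.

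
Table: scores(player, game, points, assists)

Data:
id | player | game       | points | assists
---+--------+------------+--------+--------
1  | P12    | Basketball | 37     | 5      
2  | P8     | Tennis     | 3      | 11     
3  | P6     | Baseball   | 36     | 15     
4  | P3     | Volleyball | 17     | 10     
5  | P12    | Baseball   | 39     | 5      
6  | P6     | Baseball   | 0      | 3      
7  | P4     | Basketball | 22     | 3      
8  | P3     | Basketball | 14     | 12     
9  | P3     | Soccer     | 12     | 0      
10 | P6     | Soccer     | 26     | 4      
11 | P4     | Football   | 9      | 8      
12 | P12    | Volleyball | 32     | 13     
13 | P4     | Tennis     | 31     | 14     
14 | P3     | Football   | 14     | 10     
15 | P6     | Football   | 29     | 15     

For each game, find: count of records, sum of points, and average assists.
SELECT game,
       COUNT(*) as cnt,
       SUM(points) as total_points,
       AVG(assists) as avg_assists
FROM scores
GROUP BY game

Result:
  Baseball: 3 records, 75 total points, 7.67 avg assists
  Basketball: 3 records, 73 total points, 6.67 avg assists
  Football: 3 records, 52 total points, 11.00 avg assists
  Soccer: 2 records, 38 total points, 2.00 avg assists
  Tennis: 2 records, 34 total points, 12.50 avg assists
  Volleyball: 2 records, 49 total points, 11.50 avg assists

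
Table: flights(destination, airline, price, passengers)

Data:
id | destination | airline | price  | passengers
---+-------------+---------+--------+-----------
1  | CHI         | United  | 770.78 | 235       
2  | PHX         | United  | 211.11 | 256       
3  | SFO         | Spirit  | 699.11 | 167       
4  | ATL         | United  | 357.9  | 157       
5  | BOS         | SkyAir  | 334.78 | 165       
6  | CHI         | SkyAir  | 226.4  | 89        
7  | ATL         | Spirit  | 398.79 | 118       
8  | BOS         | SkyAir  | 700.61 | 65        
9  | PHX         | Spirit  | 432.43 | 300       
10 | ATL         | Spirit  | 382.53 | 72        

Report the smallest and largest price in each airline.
SELECT airline, MIN(price), MAX(price)
FROM flights
GROUP BY airline

Result:
  SkyAir: min=226.40, max=700.61
  Spirit: min=382.53, max=699.11
  United: min=211.11, max=770.78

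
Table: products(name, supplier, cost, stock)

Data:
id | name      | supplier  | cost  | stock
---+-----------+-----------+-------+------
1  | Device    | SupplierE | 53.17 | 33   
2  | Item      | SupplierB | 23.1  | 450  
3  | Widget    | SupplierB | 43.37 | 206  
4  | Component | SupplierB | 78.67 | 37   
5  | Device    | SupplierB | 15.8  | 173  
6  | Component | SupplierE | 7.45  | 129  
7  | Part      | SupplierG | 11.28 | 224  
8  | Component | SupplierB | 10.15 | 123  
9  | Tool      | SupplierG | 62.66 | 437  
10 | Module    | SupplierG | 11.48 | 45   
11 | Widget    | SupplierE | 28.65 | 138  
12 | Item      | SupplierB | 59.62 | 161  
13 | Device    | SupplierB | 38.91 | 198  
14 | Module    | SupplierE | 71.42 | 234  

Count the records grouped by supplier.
SELECT supplier, COUNT(*) as count
FROM products
GROUP BY supplier

Result:
  SupplierB: 7
  SupplierE: 4
  SupplierG: 3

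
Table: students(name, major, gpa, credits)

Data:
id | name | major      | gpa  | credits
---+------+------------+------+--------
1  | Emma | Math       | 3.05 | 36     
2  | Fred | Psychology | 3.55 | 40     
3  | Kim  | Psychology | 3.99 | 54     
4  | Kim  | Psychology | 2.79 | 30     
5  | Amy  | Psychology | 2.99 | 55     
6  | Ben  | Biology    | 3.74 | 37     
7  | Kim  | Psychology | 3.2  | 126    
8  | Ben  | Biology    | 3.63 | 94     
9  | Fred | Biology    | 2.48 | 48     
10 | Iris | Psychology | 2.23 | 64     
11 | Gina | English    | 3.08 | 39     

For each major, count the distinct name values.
SELECT major, COUNT(DISTINCT name)
FROM students
GROUP BY major

Result:
  Biology: 2 distinct
  English: 1 distinct
  Math: 1 distinct
  Psychology: 4 distinct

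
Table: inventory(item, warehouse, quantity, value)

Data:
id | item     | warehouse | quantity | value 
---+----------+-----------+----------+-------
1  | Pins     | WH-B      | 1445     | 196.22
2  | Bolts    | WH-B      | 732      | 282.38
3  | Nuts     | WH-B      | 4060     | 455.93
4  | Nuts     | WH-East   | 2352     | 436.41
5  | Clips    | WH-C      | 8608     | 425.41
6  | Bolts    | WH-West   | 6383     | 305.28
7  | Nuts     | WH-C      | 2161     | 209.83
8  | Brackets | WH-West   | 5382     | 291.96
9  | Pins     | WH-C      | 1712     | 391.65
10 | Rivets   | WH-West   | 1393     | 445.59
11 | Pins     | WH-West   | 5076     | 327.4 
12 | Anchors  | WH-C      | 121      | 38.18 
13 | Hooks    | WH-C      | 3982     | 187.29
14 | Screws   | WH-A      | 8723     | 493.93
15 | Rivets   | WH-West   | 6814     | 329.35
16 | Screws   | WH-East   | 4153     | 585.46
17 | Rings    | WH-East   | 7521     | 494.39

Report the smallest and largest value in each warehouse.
SELECT warehouse, MIN(value), MAX(value)
FROM inventory
GROUP BY warehouse

Result:
  WH-A: min=493.93, max=493.93
  WH-B: min=196.22, max=455.93
  WH-C: min=38.18, max=425.41
  WH-East: min=436.41, max=585.46
  WH-West: min=291.96, max=445.59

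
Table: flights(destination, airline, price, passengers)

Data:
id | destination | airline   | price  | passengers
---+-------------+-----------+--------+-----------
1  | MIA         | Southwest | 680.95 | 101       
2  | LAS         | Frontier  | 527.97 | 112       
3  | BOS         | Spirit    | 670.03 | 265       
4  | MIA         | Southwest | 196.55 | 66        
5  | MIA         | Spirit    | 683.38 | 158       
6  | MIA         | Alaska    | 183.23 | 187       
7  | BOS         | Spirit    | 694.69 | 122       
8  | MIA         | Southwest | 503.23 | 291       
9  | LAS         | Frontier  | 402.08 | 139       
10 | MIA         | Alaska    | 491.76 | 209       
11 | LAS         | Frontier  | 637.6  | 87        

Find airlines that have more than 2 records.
SELECT airline, COUNT(*) as cnt
FROM flights
GROUP BY airline
HAVING COUNT(*) > 2

Result:
  Frontier: 3
  Southwest: 3
  Spirit: 3

Note: HAVING filters groups after aggregation, WHERE filters rows before.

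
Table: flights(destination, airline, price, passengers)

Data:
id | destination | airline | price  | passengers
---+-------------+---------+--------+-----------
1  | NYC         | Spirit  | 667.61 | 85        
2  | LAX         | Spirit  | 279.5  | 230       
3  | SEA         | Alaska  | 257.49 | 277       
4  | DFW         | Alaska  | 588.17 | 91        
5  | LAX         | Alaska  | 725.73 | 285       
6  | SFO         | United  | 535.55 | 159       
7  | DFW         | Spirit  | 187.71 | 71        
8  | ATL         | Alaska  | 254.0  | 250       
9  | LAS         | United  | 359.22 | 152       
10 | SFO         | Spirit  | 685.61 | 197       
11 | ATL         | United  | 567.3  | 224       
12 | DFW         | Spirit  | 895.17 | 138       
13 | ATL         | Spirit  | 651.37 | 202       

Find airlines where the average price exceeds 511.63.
SELECT airline, AVG(price)
FROM flights
GROUP BY airline
HAVING AVG(price) > 511.63

Result:
  Spirit: avg=561.16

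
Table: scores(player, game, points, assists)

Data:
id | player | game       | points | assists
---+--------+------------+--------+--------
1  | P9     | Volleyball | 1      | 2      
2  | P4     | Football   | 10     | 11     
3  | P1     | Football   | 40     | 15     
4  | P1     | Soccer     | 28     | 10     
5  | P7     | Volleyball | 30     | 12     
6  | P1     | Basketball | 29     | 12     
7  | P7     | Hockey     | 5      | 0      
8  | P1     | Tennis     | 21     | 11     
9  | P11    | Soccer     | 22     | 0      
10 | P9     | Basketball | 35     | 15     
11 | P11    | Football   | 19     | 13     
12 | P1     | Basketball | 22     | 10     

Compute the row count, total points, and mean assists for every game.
SELECT game,
       COUNT(*) as cnt,
       SUM(points) as total_points,
       AVG(assists) as avg_assists
FROM scores
GROUP BY game

Result:
  Basketball: 3 records, 86 total points, 12.33 avg assists
  Football: 3 records, 69 total points, 13.00 avg assists
  Hockey: 1 records, 5 total points, 0.00 avg assists
  Soccer: 2 records, 50 total points, 5.00 avg assists
  Tennis: 1 records, 21 total points, 11.00 avg assists
  Volleyball: 2 records, 31 total points, 7.00 avg assists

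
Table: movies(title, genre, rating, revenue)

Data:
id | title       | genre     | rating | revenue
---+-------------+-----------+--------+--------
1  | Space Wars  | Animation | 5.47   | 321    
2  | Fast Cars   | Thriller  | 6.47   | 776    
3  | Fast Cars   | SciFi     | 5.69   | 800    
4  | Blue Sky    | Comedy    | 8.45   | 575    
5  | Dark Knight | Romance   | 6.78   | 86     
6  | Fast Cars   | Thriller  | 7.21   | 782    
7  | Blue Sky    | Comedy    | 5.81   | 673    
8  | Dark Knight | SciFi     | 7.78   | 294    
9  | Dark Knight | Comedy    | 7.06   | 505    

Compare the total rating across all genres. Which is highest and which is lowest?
SELECT genre, SUM(rating)
FROM movies
GROUP BY genre
ORDER BY SUM(rating)

All groups:
  Animation: 5.47
  Romance: 6.78
  SciFi: 13.47
  Thriller: 13.68
  Comedy: 21.32

Highest: Comedy (21.32)
Lowest: Animation (5.47)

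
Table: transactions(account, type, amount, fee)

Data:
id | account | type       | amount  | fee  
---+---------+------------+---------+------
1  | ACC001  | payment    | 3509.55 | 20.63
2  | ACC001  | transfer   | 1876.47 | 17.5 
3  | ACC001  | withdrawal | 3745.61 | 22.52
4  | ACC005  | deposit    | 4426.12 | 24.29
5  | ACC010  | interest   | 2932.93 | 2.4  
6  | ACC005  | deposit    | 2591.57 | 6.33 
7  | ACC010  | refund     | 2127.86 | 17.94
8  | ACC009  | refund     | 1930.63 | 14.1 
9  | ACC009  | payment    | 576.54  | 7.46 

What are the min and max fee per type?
SELECT type, MIN(fee), MAX(fee)
FROM transactions
GROUP BY type

Result:
  deposit: min=6.33, max=24.29
  interest: min=2.40, max=2.40
  payment: min=7.46, max=20.63
  refund: min=14.10, max=17.94
  transfer: min=17.50, max=17.50
  withdrawal: min=22.52, max=22.52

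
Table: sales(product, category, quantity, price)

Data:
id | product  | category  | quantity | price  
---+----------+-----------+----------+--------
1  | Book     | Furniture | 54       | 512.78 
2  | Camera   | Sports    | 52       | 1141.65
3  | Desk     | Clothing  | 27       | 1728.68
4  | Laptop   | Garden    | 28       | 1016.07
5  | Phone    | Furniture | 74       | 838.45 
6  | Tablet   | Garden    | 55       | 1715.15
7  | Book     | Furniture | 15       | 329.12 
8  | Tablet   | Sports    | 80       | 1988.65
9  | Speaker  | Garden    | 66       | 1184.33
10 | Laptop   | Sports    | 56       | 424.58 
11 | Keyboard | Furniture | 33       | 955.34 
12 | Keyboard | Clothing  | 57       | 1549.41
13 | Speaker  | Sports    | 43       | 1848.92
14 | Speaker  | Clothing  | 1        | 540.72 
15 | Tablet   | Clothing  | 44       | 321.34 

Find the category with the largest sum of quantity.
SELECT category, SUM(quantity) as val
FROM sales
GROUP BY category
ORDER BY val DESC
LIMIT 1

Result: Sports with sum(quantity) = 231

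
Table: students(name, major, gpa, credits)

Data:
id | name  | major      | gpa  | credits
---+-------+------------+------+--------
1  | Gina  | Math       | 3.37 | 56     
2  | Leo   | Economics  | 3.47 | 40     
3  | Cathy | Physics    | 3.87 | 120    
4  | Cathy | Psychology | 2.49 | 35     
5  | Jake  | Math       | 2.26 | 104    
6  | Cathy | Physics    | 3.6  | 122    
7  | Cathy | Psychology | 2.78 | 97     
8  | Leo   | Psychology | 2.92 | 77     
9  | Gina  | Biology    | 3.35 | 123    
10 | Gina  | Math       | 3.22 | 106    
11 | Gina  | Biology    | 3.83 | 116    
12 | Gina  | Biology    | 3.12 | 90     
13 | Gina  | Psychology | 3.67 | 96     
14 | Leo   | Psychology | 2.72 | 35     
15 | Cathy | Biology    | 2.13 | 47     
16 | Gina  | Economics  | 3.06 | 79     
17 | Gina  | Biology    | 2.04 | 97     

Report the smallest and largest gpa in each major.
SELECT major, MIN(gpa), MAX(gpa)
FROM students
GROUP BY major

Result:
  Biology: min=2.04, max=3.83
  Economics: min=3.06, max=3.47
  Math: min=2.26, max=3.37
  Physics: min=3.60, max=3.87
  Psychology: min=2.49, max=3.67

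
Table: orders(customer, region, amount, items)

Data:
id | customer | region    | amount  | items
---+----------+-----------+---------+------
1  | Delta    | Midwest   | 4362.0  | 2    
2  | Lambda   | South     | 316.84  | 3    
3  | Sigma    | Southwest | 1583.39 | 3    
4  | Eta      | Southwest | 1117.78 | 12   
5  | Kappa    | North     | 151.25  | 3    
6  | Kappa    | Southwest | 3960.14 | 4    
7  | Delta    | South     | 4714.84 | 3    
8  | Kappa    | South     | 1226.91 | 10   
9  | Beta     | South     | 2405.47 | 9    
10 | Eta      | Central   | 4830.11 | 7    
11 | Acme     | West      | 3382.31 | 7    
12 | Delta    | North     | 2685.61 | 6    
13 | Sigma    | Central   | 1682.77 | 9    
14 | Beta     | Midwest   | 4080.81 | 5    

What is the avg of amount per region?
SELECT region, AVG(amount) as result
FROM orders
GROUP BY region

Result:
  Central: 3256.44
  Midwest: 4221.41
  North: 1418.43
  South: 2166.02
  Southwest: 2220.44
  West: 3382.31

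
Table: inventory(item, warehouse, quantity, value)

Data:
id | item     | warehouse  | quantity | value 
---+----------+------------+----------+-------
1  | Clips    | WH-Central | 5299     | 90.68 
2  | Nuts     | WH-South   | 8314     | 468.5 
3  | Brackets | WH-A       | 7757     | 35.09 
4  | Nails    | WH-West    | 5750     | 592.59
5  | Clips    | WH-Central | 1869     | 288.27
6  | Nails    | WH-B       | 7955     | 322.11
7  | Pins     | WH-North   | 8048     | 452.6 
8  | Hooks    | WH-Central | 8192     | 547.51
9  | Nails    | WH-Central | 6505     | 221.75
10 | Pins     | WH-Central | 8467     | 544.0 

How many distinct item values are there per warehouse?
SELECT warehouse, COUNT(DISTINCT item)
FROM inventory
GROUP BY warehouse

Result:
  WH-A: 1 distinct
  WH-B: 1 distinct
  WH-Central: 4 distinct
  WH-North: 1 distinct
  WH-South: 1 distinct
  WH-West: 1 distinct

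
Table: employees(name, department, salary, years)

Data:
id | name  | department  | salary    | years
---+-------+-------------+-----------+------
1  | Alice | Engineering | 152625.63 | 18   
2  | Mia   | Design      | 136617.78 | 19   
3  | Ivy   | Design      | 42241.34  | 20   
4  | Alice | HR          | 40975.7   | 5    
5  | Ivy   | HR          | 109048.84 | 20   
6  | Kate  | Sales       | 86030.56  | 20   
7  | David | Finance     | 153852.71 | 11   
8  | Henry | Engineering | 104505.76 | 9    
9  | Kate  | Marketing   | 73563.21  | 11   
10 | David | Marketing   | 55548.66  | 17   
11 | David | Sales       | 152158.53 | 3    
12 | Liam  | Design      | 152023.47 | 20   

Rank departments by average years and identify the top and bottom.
SELECT department, AVG(years)
FROM employees
GROUP BY department
ORDER BY AVG(years)

All groups:
  Finance: 11.00
  Sales: 11.50
  HR: 12.50
  Engineering: 13.50
  Marketing: 14.00
  Design: 19.67

Highest: Design (19.67)
Lowest: Finance (11.00)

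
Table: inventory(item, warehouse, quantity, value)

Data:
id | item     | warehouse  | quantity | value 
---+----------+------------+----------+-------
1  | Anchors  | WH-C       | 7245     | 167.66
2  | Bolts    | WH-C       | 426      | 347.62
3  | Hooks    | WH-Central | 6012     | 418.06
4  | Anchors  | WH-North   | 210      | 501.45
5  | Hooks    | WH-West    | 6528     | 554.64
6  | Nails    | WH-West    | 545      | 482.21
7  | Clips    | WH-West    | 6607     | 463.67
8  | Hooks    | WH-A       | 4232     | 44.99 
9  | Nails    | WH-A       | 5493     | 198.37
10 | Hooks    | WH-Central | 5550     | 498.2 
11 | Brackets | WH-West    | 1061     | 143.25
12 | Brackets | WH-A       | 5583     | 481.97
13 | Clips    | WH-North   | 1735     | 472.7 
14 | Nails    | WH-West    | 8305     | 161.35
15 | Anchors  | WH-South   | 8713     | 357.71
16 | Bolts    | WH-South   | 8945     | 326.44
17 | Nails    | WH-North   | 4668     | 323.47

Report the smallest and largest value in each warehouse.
SELECT warehouse, MIN(value), MAX(value)
FROM inventory
GROUP BY warehouse

Result:
  WH-A: min=44.99, max=481.97
  WH-C: min=167.66, max=347.62
  WH-Central: min=418.06, max=498.20
  WH-North: min=323.47, max=501.45
  WH-South: min=326.44, max=357.71
  WH-West: min=143.25, max=554.64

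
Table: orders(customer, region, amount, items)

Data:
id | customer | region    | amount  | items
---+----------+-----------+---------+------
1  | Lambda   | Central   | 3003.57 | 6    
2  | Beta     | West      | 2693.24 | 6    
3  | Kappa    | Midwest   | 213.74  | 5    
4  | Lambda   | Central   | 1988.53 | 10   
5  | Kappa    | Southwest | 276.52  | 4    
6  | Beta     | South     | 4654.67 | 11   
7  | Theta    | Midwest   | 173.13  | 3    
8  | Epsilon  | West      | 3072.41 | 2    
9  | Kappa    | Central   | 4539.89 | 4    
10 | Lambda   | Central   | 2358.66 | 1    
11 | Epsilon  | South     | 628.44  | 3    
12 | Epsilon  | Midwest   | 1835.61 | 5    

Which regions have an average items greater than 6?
SELECT region, AVG(items)
FROM orders
GROUP BY region
HAVING AVG(items) > 6

Result:
  South: avg=7.00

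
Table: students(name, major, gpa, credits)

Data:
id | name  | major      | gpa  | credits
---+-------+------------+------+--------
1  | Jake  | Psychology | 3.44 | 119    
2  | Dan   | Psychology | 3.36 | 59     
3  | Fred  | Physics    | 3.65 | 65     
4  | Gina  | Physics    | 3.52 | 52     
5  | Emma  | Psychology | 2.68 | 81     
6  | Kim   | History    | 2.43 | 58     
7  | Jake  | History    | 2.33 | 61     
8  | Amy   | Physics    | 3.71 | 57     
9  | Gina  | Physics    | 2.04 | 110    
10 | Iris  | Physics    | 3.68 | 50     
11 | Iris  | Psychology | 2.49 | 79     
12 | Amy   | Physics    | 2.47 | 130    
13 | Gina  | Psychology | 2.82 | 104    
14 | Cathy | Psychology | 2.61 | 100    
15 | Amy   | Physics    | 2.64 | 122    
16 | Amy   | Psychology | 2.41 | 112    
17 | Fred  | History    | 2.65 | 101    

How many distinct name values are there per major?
SELECT major, COUNT(DISTINCT name)
FROM students
GROUP BY major

Result:
  History: 3 distinct
  Physics: 4 distinct
  Psychology: 7 distinct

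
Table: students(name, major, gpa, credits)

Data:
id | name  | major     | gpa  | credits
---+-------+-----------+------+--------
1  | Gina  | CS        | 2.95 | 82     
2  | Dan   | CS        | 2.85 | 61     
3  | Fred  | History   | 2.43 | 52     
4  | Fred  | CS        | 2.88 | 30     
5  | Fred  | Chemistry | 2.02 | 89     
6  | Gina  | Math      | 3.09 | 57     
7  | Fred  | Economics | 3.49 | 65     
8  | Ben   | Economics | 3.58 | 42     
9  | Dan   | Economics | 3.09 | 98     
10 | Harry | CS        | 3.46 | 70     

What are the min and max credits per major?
SELECT major, MIN(credits), MAX(credits)
FROM students
GROUP BY major

Result:
  CS: min=30, max=82
  Chemistry: min=89, max=89
  Economics: min=42, max=98
  History: min=52, max=52
  Math: min=57, max=57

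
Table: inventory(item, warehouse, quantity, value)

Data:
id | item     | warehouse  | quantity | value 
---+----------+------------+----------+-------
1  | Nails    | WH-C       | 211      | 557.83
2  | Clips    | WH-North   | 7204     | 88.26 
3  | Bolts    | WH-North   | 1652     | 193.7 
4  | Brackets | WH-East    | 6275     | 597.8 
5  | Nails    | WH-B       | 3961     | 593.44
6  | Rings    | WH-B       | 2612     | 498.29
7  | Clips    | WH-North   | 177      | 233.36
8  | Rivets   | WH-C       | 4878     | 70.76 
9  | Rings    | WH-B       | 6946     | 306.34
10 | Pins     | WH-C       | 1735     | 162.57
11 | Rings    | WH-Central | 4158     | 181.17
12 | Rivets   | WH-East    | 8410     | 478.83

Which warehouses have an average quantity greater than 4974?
SELECT warehouse, AVG(quantity)
FROM inventory
GROUP BY warehouse
HAVING AVG(quantity) > 4974

Result:
  WH-East: avg=7342.50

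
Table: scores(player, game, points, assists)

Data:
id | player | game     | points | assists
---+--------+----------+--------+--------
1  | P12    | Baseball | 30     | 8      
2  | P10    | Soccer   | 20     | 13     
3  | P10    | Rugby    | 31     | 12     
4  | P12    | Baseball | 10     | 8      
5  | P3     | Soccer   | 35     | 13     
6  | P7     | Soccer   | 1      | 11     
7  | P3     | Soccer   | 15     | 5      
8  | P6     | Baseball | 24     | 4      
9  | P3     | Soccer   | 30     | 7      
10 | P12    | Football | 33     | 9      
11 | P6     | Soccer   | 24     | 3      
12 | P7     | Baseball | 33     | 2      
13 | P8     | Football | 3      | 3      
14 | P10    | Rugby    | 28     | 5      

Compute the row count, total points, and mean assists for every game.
SELECT game,
       COUNT(*) as cnt,
       SUM(points) as total_points,
       AVG(assists) as avg_assists
FROM scores
GROUP BY game

Result:
  Baseball: 4 records, 97 total points, 5.50 avg assists
  Football: 2 records, 36 total points, 6.00 avg assists
  Rugby: 2 records, 59 total points, 8.50 avg assists
  Soccer: 6 records, 125 total points, 8.67 avg assists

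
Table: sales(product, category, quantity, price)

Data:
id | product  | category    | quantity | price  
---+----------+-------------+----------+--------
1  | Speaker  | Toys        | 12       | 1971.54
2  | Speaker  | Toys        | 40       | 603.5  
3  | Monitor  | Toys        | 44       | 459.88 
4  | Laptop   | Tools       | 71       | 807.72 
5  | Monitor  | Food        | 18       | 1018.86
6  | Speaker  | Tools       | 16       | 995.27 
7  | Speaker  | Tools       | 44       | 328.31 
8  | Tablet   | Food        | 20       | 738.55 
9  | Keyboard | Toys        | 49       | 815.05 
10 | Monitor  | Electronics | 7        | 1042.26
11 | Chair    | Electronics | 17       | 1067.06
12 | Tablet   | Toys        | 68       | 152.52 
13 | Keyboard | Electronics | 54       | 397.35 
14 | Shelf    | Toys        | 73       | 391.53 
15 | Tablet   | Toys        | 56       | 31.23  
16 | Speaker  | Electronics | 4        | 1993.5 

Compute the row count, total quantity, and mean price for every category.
SELECT category,
       COUNT(*) as cnt,
       SUM(quantity) as total_quantity,
       AVG(price) as avg_price
FROM sales
GROUP BY category

Result:
  Electronics: 4 records, 82 total quantity, 1125.04 avg price
  Food: 2 records, 38 total quantity, 878.71 avg price
  Tools: 3 records, 131 total quantity, 710.43 avg price
  Toys: 7 records, 342 total quantity, 632.18 avg price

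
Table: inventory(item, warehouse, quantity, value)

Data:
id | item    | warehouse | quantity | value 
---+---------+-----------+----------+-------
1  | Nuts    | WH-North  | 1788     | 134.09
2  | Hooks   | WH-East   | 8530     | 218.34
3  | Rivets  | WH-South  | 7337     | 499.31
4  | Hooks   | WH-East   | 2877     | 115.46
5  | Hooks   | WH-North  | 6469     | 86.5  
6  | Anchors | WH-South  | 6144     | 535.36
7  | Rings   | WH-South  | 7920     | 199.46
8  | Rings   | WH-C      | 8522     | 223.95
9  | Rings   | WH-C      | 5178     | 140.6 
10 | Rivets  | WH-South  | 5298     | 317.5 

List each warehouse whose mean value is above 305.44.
SELECT warehouse, AVG(value)
FROM inventory
GROUP BY warehouse
HAVING AVG(value) > 305.44

Result:
  WH-South: avg=387.91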